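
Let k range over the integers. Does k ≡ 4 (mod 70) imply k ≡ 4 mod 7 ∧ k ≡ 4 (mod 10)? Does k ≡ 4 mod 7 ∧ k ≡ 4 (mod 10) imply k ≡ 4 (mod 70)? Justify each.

Both directions hold.

[⇒] Suppose k ≡ 4 (mod 70); write k = 70j + 4. Since 7 ∣ 70, reducing mod 7 gives k ≡ 4 (mod 7); since 10 ∣ 70, reducing mod 10 gives k ≡ 4 (mod 10).

[⇐] Conversely, if k ≡ 4 (mod 7) and k ≡ 4 (mod 10), then by the Chinese remainder theorem k ≡ 4 (mod 70). This is exactly k ≡ 4 (mod 70).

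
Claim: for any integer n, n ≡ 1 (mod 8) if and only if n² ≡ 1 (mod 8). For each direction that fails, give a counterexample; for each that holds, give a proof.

[⇒] Suppose n ≡ 1 (mod 8). Write n = 8j + 1. Then (8j + 1)² = 64j² + 16j + 1 = 8(8j² + 2j) + 1, so n² ≡ 1 (mod 8).

[⇐] This fails: take n = 3. Then 3² = 9 ≡ 1 (mod 8), yet 3 ≡ 3 (mod 8), not 1.

The forward direction holds; the converse fails.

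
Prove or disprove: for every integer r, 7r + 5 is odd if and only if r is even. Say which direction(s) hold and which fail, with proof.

[⇒] Suppose 7r + 5 is odd. Since 7 is odd, 7r and r have the same parity, so 7r + 5 ≡ r + 5 (mod 2). As 5 is odd, 7r + 5 is odd exactly when r is even. Thus r is even.

[⇐] Conversely, suppose r is even; write r = 2j. Then 7r + 5 = 7·(2j) + 5 = 2·7j + 5, which is odd.

Both directions hold.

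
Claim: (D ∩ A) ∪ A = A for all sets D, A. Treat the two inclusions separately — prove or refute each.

Reverse inclusion. Let x ∈ A. Then either x ∈ A and x ∉ D; or x ∈ D ∩ A. In each case x ∈ (D ∩ A) ∪ A, so A ⊆ (D ∩ A) ∪ A.

Forward inclusion. Let x ∈ (D ∩ A) ∪ A. Then either x ∈ A and x ∉ D; or x ∈ D ∩ A. In each case x ∈ A, so (D ∩ A) ∪ A ⊆ A.

Both inclusions hold.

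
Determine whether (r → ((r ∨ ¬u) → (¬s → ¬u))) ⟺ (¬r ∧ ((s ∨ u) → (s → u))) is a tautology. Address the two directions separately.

The forward direction fails; the converse holds.

(⟹) This fails. Under s = T, r = F, u = F, the left side is true but the right side is false.

(⟸) Assume the antecedent. If s is true, r → ((r ∨ ¬u) → (¬s → ¬u)) reduces to true regardless of the other variables. If s is false, the antecedent forces (s = F, r = F, u = F) or (s = F, r = F, u = T), and r → ((r ∨ ¬u) → (¬s → ¬u)) holds there. Either way r → ((r ∨ ¬u) → (¬s → ¬u)) holds.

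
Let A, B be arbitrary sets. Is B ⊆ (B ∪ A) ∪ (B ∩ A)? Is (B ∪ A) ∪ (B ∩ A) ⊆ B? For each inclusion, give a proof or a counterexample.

Forward inclusion. Let x ∈ B. Then either x ∈ B and x ∉ A; or x ∈ A ∩ B. In each case x ∈ (B ∪ A) ∪ (B ∩ A), so B ⊆ (B ∪ A) ∪ (B ∩ A).

Reverse inclusion. This inclusion fails. Take A = {1}, B = ∅; then 1 ∈ (B ∪ A) ∪ (B ∩ A) but 1 ∉ B.

Only the forward inclusion holds.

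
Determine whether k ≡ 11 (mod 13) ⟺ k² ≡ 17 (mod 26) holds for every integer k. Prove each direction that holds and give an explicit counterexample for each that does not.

Both directions fail.

[⇒] This fails: take k = 24. Then 24 ≡ 11 (mod 13), but 24² = 576 ≡ 4 (mod 26), not 17.

[⇐] This fails: take k = 15. Then 15² = 225 ≡ 17 (mod 26), yet 15 ≡ 2 (mod 13), not 11.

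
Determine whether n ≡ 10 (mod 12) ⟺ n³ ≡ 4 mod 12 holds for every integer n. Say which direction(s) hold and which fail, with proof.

Only the forward direction holds.

[⇒] Suppose n ≡ 10 (mod 12). Write n = 12j + 10. Then (12j + 10)³ = 1728j³ + 4320j² + 3600j + 1000 = 12(144j³ + 360j² + 300j + 83) + 4, so n³ ≡ 4 (mod 12).

[⇐] This fails: take n = 4. Then 4³ = 64 ≡ 4 (mod 12), yet 4 ≡ 4 (mod 12), not 10.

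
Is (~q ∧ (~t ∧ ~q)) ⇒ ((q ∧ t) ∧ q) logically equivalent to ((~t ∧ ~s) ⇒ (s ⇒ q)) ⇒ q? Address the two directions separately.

(⟹) This fails. Under q = F, t = T, s = F, the left side is true but the right side is false.

(⟸) Assume the antecedent. If q is true, the consequent reduces to true regardless of the other variables. If q is false, the antecedent cannot hold. Either way the consequent holds.

(⇒) fails; (⇐) holds.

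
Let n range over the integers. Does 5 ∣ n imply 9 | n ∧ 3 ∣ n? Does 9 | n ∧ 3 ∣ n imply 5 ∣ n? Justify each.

(→) This fails: take n = 5. Certainly 5 ∣ 5, but 9 ∤ 5.

(←) This fails: take n = 9. Both 9 ∣ 9 and 3 ∣ 9, yet 9 is not a multiple of 5 (since 9 = 1·5 + 4), so 5 ∤ 9.

Both directions fail.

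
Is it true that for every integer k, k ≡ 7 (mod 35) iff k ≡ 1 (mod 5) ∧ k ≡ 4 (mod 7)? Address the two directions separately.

Neither direction holds.

(→) This fails: k = 7 gives 7 ≡ 7 (mod 35) but 7 ≡ 2 (mod 5), so the conjunction on the right does not hold.

(←) This fails: k = 11 satisfies both congruences on the right (11 ≡ 1 mod 5 and 11 ≡ 4 mod 7) yet 11 ≡ 11 (mod 35), not 7.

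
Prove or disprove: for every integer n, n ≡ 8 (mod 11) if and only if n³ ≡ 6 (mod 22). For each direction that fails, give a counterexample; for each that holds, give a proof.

(→) This fails: take n = 19. Then 19 ≡ 8 (mod 11), but 19³ = 6859 ≡ 17 (mod 22), not 6.

(←) Conversely, the residues r modulo 22 with r³ ≡ 6 (mod 22) are exactly {8}, and each is ≡ 8 (mod 11).

Only the converse holds.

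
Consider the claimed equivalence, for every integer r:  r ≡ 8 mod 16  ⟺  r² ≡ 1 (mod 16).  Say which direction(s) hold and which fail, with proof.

Neither implication holds.

Forward direction. This fails: take r = 8. Then 8 ≡ 8 (mod 16), but 8² = 64 ≡ 0 (mod 16), not 1.

Converse. This fails: take r = 1. Then 1² = 1 ≡ 1 (mod 16), yet 1 ≡ 1 (mod 16), not 8.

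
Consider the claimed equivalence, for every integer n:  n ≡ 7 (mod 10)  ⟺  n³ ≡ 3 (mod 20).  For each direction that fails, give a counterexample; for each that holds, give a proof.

(⇒) fails; (⇐) holds.

[⇐] The residues r modulo 20 with r³ ≡ 3 (mod 20) are exactly {7}, and each is ≡ 7 (mod 10).

[⇒] This fails: take n = 17. Then 17 ≡ 7 (mod 10), but 17³ = 4913 ≡ 13 (mod 20), not 3.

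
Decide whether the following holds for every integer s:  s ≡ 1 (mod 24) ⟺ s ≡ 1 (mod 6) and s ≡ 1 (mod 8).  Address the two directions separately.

[⇐] If s ≡ 1 (mod 6) and s ≡ 1 (mod 8), then by the Chinese remainder theorem s ≡ 1 (mod 24). This is exactly s ≡ 1 (mod 24).

[⇒] Suppose s ≡ 1 (mod 24); write s = 24j + 1. Since 6 ∣ 24, reducing mod 6 gives s ≡ 1 (mod 6); since 8 ∣ 24, reducing mod 8 gives s ≡ 1 (mod 8).

Both directions hold.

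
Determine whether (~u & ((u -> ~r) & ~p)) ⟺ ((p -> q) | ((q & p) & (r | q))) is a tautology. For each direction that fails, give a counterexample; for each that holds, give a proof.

Converse. This fails. Under p = T, q = T, u = F, r = F, the left side is false but the right side is true.

Forward direction. Assume the antecedent. If p is true, the antecedent cannot hold. If p is false, (p -> q) | ((q & p) & (r | q)) reduces to true regardless of the other variables. Either way (p -> q) | ((q & p) & (r | q)) holds.

Only the forward direction holds.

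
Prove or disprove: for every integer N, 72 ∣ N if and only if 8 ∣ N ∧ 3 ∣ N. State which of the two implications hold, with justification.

(⟸) This fails: take N = 24. Both 8 ∣ 24 and 3 ∣ 24, yet 24 is not a multiple of 72 (since 24 = 0·72 + 24), so 72 ∤ 24.

(⟹) If 72 ∣ N, write N = 72q. Since 72 = 9·8, N = 8·(9q), so 8 ∣ N; and since 72 = 24·3, N = 3·(24q), so 3 ∣ N.

Not equivalent: only (⇒) holds.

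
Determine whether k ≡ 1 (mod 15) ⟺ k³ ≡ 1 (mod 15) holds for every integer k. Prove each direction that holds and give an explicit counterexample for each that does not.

Both directions hold; the statement is true.

(⟹) Suppose k ≡ 1 (mod 15). Write k = 15j + 1. Then (15j + 1)³ = 3375j³ + 675j² + 45j + 1 = 15(225j³ + 45j² + 3j) + 1, so k³ ≡ 1 (mod 15).

(⟸) Conversely, suppose k³ ≡ 1 (mod 15). The only residue r in {0, …, 14} with r³ ≡ 1 (mod 15) is r = 1, so k ≡ 1 (mod 15).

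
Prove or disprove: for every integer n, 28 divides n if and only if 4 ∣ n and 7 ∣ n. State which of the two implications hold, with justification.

Forward direction. If 28 ∣ n, write n = 28q. Since 28 = 7·4, n = 4·(7q), so 4 ∣ n; and since 28 = 4·7, n = 7·(4q), so 7 ∣ n.

Converse. Suppose 4 ∣ n and 7 ∣ n. Any common multiple of 4 and 7 is a multiple of their lcm; here gcd(4, 7) = 1, so lcm(4, 7) = 4·7 = 28, so 28 ∣ n.

The biconditional holds.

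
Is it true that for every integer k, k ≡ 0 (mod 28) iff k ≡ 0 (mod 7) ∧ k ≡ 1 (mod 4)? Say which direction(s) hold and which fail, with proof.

(⟹) This fails: k = 0 gives 0 ≡ 0 (mod 28) but 0 ≡ 0 (mod 4), so the conjunction on the right does not hold.

(⟸) This fails: k = 21 satisfies both congruences on the right (21 ≡ 0 mod 7 and 21 ≡ 1 mod 4) yet 21 ≡ 21 (mod 28), not 0.

Neither implication holds.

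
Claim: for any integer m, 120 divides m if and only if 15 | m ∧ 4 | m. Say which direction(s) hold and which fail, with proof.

(⟹) If 120 ∣ m, write m = 120q. Since 120 = 8·15, m = 15·(8q), so 15 ∣ m; and since 120 = 30·4, m = 4·(30q), so 4 ∣ m.

(⟸) This fails: take m = 60. Both 15 ∣ 60 and 4 ∣ 60, yet 60 is not a multiple of 120 (since 60 = 0·120 + 60), so 120 ∤ 60.

Only the forward implication holds.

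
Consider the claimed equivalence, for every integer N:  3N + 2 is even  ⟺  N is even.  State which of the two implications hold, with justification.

Converse. Suppose N is even; write N = 2j. Then 3N + 2 = 3·(2j) + 2 = 2·3j + 2, which is even.

Forward direction. Suppose 3N + 2 is even. Since 3 is odd, 3N and N have the same parity, so 3N + 2 ≡ N + 2 (mod 2). As 2 is even, 3N + 2 is even exactly when N is even. Thus N is even.

Both directions hold.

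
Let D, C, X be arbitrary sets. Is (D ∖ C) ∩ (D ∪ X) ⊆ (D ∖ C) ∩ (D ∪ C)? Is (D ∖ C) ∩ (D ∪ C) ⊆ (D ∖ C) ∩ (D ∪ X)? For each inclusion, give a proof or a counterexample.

The two sets are equal.

Reverse inclusion. Let x ∈ (D ∖ C) ∩ (D ∪ C). Then either x ∈ D and x ∉ C, X; or x ∈ D ∩ X and x ∉ C. In each case x ∈ (D ∖ C) ∩ (D ∪ X), so (D ∖ C) ∩ (D ∪ C) ⊆ (D ∖ C) ∩ (D ∪ X).

Forward inclusion. Let x ∈ (D ∖ C) ∩ (D ∪ X). Then either x ∈ D and x ∉ C, X; or x ∈ D ∩ X and x ∉ C. In each case x ∈ (D ∖ C) ∩ (D ∪ C), so (D ∖ C) ∩ (D ∪ X) ⊆ (D ∖ C) ∩ (D ∪ C).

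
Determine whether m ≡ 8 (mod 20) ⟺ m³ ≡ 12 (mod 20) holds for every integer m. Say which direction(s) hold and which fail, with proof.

Only the forward direction holds.

[⇒] Suppose m ≡ 8 (mod 20). Write m = 20j + 8. Then (20j + 8)³ = 8000j³ + 9600j² + 3840j + 512 = 20(400j³ + 480j² + 192j + 25) + 12, so m³ ≡ 12 (mod 20).

[⇐] This fails: take m = 18. Then 18³ = 5832 ≡ 12 (mod 20), yet 18 ≡ 18 (mod 20), not 8.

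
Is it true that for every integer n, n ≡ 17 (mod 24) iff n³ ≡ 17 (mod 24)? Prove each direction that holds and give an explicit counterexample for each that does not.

Converse. Suppose n³ ≡ 17 (mod 24). The only residue r in {0, …, 23} with r³ ≡ 17 (mod 24) is r = 17, so n ≡ 17 (mod 24).

Forward direction. Suppose n ≡ 17 (mod 24). Write n = 24j + 17. Then (24j + 17)³ = 13824j³ + 29376j² + 20808j + 4913 = 24(576j³ + 1224j² + 867j + 204) + 17, so n³ ≡ 17 (mod 24).

Both implications hold.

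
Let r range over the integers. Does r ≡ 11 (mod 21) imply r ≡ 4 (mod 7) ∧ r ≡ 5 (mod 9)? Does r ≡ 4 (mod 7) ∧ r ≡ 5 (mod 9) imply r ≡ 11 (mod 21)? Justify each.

Only the reverse direction holds.

Forward direction. This fails: r = 11 gives 11 ≡ 11 (mod 21) but 11 ≡ 2 (mod 9), so the conjunction on the right does not hold.

Converse. If r ≡ 4 (mod 7) and r ≡ 5 (mod 9), then by the Chinese remainder theorem r ≡ 32 (mod 63). Since 32 ≡ 11 (mod 21) and 21 ∣ 63, we get r ≡ 11 (mod 21).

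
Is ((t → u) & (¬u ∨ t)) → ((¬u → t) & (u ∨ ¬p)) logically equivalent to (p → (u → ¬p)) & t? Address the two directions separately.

Only the converse holds.

[⇒] This fails. Under p = F, u = T, t = F, the left side is true but the right side is false.

[⇐] Assume the antecedent. If p is true, the antecedent forces (p = T, u = F, t = T), and the consequent holds there. If p is false, the antecedent forces (p = F, u = F, t = T) or (p = F, u = T, t = T), and the consequent holds there. Either way the consequent holds.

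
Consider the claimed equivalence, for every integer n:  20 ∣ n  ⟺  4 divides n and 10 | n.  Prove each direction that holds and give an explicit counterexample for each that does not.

[⇒] If 20 ∣ n, write n = 20q. Since 20 = 5·4, n = 4·(5q), so 4 ∣ n; and since 20 = 2·10, n = 10·(2q), so 10 ∣ n.

[⇐] Suppose 4 ∣ n and 10 ∣ n. Any common multiple of 4 and 10 is a multiple of their lcm; here lcm(4, 10) = 4·10/gcd(4, 10) = 40/2 = 20, so 20 ∣ n.

Equivalent; both directions hold.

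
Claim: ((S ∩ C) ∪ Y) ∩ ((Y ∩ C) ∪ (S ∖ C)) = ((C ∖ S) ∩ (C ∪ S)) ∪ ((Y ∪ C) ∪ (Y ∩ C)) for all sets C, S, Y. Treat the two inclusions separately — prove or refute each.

(⟸) This inclusion fails. Take C = {1}, S = ∅, Y = ∅; then 1 ∈ ((C ∖ S) ∩ (C ∪ S)) ∪ ((Y ∪ C) ∪ (Y ∩ C)) but 1 ∉ ((S ∩ C) ∪ Y) ∩ ((Y ∩ C) ∪ (S ∖ C)).

(⟹) Let x ∈ ((S ∩ C) ∪ Y) ∩ ((Y ∩ C) ∪ (S ∖ C)). Then either x ∈ C ∩ Y and x ∉ S; or x ∈ S ∩ Y and x ∉ C; or x ∈ C ∩ S ∩ Y. In each case x ∈ ((C ∖ S) ∩ (C ∪ S)) ∪ ((Y ∪ C) ∪ (Y ∩ C)), so ((S ∩ C) ∪ Y) ∩ ((Y ∩ C) ∪ (S ∖ C)) ⊆ ((C ∖ S) ∩ (C ∪ S)) ∪ ((Y ∪ C) ∪ (Y ∩ C)).

(⊆) holds; (⊇) fails.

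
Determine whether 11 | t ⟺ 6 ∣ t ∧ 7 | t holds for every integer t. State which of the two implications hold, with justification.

(⟹) This fails: take t = 11. Certainly 11 ∣ 11, but 6 ∤ 11.

(⟸) This fails: take t = 42. Both 6 ∣ 42 and 7 ∣ 42, yet 42 is not a multiple of 11 (since 42 = 3·11 + 9), so 11 ∤ 42.

Both directions fail.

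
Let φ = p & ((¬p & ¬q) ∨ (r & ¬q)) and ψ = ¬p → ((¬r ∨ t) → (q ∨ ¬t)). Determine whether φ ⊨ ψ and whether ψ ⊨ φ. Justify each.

Only the forward direction holds.

(⇒) Assume the antecedent. If p is true, ¬p → ((¬r ∨ t) → (q ∨ ¬t)) reduces to true regardless of the other variables. If p is false, the antecedent cannot hold. Either way ¬p → ((¬r ∨ t) → (q ∨ ¬t)) holds.

(⇐) This fails. Under p = F, r = F, t = F, q = F, the left side is false but the right side is true.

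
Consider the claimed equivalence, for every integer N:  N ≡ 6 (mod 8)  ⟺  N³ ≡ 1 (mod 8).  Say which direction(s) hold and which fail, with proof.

[⇒] This fails: take N = 6. Then 6 ≡ 6 (mod 8), but 6³ = 216 ≡ 0 (mod 8), not 1.

[⇐] This fails: take N = 1. Then 1³ = 1 ≡ 1 (mod 8), yet 1 ≡ 1 (mod 8), not 6.

Both directions fail.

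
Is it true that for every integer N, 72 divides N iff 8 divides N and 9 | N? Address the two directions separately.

Both directions hold; the statement is true.

Forward direction. If 72 ∣ N, write N = 72q. Since 72 = 9·8, N = 8·(9q), so 8 ∣ N; and since 72 = 8·9, N = 9·(8q), so 9 ∣ N.

Converse. Suppose 8 ∣ N and 9 ∣ N. Any common multiple of 8 and 9 is a multiple of their lcm; here gcd(8, 9) = 1, so lcm(8, 9) = 8·9 = 72, so 72 ∣ N.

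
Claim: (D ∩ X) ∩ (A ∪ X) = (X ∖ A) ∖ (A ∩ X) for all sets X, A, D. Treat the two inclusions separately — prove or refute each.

(⊆) fails and (⊇) fails.

Forward inclusion. This inclusion fails. Take X = {1}, A = {1}, D = {1}; then 1 ∈ (D ∩ X) ∩ (A ∪ X) but 1 ∉ (X ∖ A) ∖ (A ∩ X).

Reverse inclusion. This inclusion fails. Take X = {1}, A = ∅, D = ∅; then 1 ∈ (X ∖ A) ∖ (A ∩ X) but 1 ∉ (D ∩ X) ∩ (A ∪ X).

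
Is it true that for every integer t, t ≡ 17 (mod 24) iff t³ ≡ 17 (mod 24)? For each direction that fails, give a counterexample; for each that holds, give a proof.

The biconditional holds.

(⇐) Suppose t³ ≡ 17 (mod 24). The only residue r in {0, …, 23} with r³ ≡ 17 (mod 24) is r = 17, so t ≡ 17 (mod 24).

(⇒) Suppose t ≡ 17 (mod 24). Write t = 24j + 17. Then (24j + 17)³ = 13824j³ + 29376j² + 20808j + 4913 = 24(576j³ + 1224j² + 867j + 204) + 17, so t³ ≡ 17 (mod 24).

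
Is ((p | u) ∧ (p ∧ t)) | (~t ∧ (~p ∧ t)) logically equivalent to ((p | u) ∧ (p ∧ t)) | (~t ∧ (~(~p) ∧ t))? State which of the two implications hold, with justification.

Forward direction. Assume the antecedent. If u is true, the antecedent forces (u = T, p = T, t = T), and the consequent holds there. If u is false, the antecedent forces (u = F, p = T, t = T), and the consequent holds there. Either way the consequent holds.

Converse. Assume the antecedent. If u is true, the antecedent forces (u = T, p = T, t = T), and the consequent holds there. If u is false, the antecedent forces (u = F, p = T, t = T), and the consequent holds there. Either way the consequent holds.

Both implications hold.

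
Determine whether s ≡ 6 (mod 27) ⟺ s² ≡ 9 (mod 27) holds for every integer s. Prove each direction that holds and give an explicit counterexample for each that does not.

(⇒) Suppose s ≡ 6 (mod 27). Write s = 27j + 6. Then (27j + 6)² = 729j² + 324j + 36 = 27(27j² + 12j + 1) + 9, so s² ≡ 9 (mod 27).

(⇐) This fails: take s = 3. Then 3² = 9 ≡ 9 (mod 27), yet 3 ≡ 3 (mod 27), not 6.

The forward direction holds; the converse fails.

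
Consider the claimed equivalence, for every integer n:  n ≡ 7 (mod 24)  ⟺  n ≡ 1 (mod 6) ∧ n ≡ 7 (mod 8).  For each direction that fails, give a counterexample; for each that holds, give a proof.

[⇒] Suppose n ≡ 7 (mod 24); write n = 24j + 7. Since 6 ∣ 24, reducing mod 6 gives n ≡ 7 ≡ 1 (mod 6); since 8 ∣ 24, reducing mod 8 gives n ≡ 7 (mod 8).

[⇐] Conversely, if n ≡ 1 (mod 6) and n ≡ 7 (mod 8), then by the Chinese remainder theorem n ≡ 7 (mod 24). This is exactly n ≡ 7 (mod 24).

Both directions hold; the statement is true.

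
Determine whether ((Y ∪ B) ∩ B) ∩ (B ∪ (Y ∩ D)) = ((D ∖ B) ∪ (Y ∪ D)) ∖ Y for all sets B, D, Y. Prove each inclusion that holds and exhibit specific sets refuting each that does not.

(⊆) This inclusion fails. Take B = {1}, D = ∅, Y = ∅; then 1 ∈ ((Y ∪ B) ∩ B) ∩ (B ∪ (Y ∩ D)) but 1 ∉ ((D ∖ B) ∪ (Y ∪ D)) ∖ Y.

(⊇) This inclusion fails. Take B = ∅, D = {1}, Y = ∅; then 1 ∈ ((D ∖ B) ∪ (Y ∪ D)) ∖ Y but 1 ∉ ((Y ∪ B) ∩ B) ∩ (B ∪ (Y ∩ D)).

(⊆) fails and (⊇) fails.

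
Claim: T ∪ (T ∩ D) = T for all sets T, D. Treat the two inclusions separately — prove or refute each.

Both inclusions hold.

Forward inclusion. Let x ∈ T ∪ (T ∩ D). Then either x ∈ T and x ∉ D; or x ∈ T ∩ D. In each case x ∈ T, so T ∪ (T ∩ D) ⊆ T.

Reverse inclusion. Let x ∈ T. Then either x ∈ T and x ∉ D; or x ∈ T ∩ D. In each case x ∈ T ∪ (T ∩ D), so T ⊆ T ∪ (T ∩ D).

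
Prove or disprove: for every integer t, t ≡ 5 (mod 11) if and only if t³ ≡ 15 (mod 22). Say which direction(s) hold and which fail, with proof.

(⇒) fails; (⇐) holds.

(⇒) This fails: take t = 16. Then 16 ≡ 5 (mod 11), but 16³ = 4096 ≡ 4 (mod 22), not 15.

(⇐) Conversely, the residues r modulo 22 with r³ ≡ 15 (mod 22) are exactly {5}, and each is ≡ 5 (mod 11).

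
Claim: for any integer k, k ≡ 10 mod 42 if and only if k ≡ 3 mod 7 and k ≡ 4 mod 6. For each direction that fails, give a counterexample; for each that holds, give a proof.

(→) Suppose k ≡ 10 (mod 42); write k = 42j + 10. Since 7 ∣ 42, reducing mod 7 gives k ≡ 10 ≡ 3 (mod 7); since 6 ∣ 42, reducing mod 6 gives k ≡ 10 ≡ 4 (mod 6).

(←) Conversely, if k ≡ 3 (mod 7) and k ≡ 4 (mod 6), then by the Chinese remainder theorem k ≡ 10 (mod 42). This is exactly k ≡ 10 (mod 42).

The biconditional holds.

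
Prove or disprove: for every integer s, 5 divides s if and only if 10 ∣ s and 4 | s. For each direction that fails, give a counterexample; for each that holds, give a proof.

The forward direction fails; the converse holds.

(⟹) This fails: take s = 5. Certainly 5 ∣ 5, but 10 ∤ 5.

(⟸) Suppose 10 ∣ s and 4 ∣ s. Any common multiple of 10 and 4 is a multiple of their lcm; here lcm(10, 4) = 10·4/gcd(10, 4) = 40/2 = 20, so 20 ∣ s. Since 5 ∣ 20, it follows that 5 ∣ s.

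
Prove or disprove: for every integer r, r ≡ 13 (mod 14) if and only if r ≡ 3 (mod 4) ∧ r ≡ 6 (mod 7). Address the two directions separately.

Not equivalent: only (⇐) holds.

(⇐) If r ≡ 3 (mod 4) and r ≡ 6 (mod 7), then by the Chinese remainder theorem r ≡ 27 (mod 28). Since 27 ≡ 13 (mod 14) and 14 ∣ 28, we get r ≡ 13 (mod 14).

(⇒) This fails: r = 13 gives 13 ≡ 13 (mod 14) but 13 ≡ 1 (mod 4), so the conjunction on the right does not hold.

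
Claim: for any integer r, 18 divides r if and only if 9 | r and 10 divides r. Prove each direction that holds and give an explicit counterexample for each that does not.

(⇒) This fails: take r = 18. Certainly 18 ∣ 18, but 10 ∤ 18.

(⇐) Suppose 9 ∣ r and 10 ∣ r. Any common multiple of 9 and 10 is a multiple of their lcm; here gcd(9, 10) = 1, so lcm(9, 10) = 9·10 = 90, so 90 ∣ r. Since 18 ∣ 90, it follows that 18 ∣ r.

(⇒) fails; (⇐) holds.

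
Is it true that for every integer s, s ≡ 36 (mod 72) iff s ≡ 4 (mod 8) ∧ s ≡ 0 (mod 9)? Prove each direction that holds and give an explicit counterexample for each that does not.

[⇒] Suppose s ≡ 36 (mod 72); write s = 72j + 36. Since 8 ∣ 72, reducing mod 8 gives s ≡ 36 ≡ 4 (mod 8); since 9 ∣ 72, reducing mod 9 gives s ≡ 36 ≡ 0 (mod 9).

[⇐] Conversely, if s ≡ 4 (mod 8) and s ≡ 0 (mod 9), then by the Chinese remainder theorem s ≡ 36 (mod 72). This is exactly s ≡ 36 (mod 72).

Equivalent; both directions hold.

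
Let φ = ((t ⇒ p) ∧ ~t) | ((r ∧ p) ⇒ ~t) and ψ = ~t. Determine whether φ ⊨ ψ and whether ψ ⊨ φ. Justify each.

Not equivalent: only (⇐) holds.

Forward direction. This fails. Under r = F, t = T, p = F, the left side is true but the right side is false.

Converse. Assume the antecedent. If r is true, the antecedent forces (r = T, t = F, p = F) or (r = T, t = F, p = T), and the consequent holds there. If r is false, the consequent reduces to true regardless of the other variables. Either way the consequent holds.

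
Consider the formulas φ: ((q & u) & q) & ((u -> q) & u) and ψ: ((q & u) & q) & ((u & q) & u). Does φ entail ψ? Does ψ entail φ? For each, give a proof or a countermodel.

(⇐) Assume the antecedent. If q is true, the antecedent forces (q = T, u = T), and ((q & u) & q) & ((u -> q) & u) holds there. If q is false, the antecedent cannot hold. Either way ((q & u) & q) & ((u -> q) & u) holds.

(⇒) Assume the antecedent. If q is true, the antecedent forces (q = T, u = T), and ((q & u) & q) & ((u & q) & u) holds there. If q is false, the antecedent cannot hold. Either way ((q & u) & q) & ((u & q) & u) holds.

Both directions hold.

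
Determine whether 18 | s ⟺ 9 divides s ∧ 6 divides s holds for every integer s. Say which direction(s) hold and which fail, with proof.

[⇒] If 18 ∣ s, write s = 18q. Since 18 = 2·9, s = 9·(2q), so 9 ∣ s; and since 18 = 3·6, s = 6·(3q), so 6 ∣ s.

[⇐] Suppose 9 ∣ s and 6 ∣ s. Any common multiple of 9 and 6 is a multiple of their lcm; here lcm(9, 6) = 9·6/gcd(9, 6) = 54/3 = 18, so 18 ∣ s.

Both implications hold.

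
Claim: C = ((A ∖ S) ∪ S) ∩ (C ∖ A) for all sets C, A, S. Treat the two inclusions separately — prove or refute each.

(⊇) Let x ∈ ((A ∖ S) ∪ S) ∩ (C ∖ A). Then x ∈ C ∩ S and x ∉ A, from which x ∈ C.

(⊆) This inclusion fails. Take C = {1}, A = ∅, S = ∅; then 1 ∈ C but 1 ∉ ((A ∖ S) ∪ S) ∩ (C ∖ A).

(⊆) fails; (⊇) holds.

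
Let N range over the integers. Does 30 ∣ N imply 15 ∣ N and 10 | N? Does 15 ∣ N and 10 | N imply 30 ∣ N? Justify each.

(⟸) Suppose 15 ∣ N and 10 ∣ N. Any common multiple of 15 and 10 is a multiple of their lcm; here lcm(15, 10) = 15·10/gcd(15, 10) = 150/5 = 30, so 30 ∣ N.

(⟹) If 30 ∣ N, write N = 30q. Since 30 = 2·15, N = 15·(2q), so 15 ∣ N; and since 30 = 3·10, N = 10·(3q), so 10 ∣ N.

Both directions hold; the statement is true.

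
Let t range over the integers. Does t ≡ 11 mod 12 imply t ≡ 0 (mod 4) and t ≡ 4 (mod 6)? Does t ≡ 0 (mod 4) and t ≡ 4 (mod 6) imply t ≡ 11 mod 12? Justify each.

Neither implication holds.

(⟹) This fails: t = 11 gives 11 ≡ 11 (mod 12) but 11 ≡ 3 (mod 4), so the conjunction on the right does not hold.

(⟸) This fails: t = 4 satisfies both congruences on the right (4 ≡ 0 mod 4 and 4 ≡ 4 mod 6) yet 4 ≡ 4 (mod 12), not 11.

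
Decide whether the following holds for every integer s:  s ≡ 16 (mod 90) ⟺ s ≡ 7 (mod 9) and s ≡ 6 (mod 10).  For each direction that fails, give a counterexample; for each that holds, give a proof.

(⇒) Suppose s ≡ 16 (mod 90); write s = 90j + 16. Since 9 ∣ 90, reducing mod 9 gives s ≡ 16 ≡ 7 (mod 9); since 10 ∣ 90, reducing mod 10 gives s ≡ 16 ≡ 6 (mod 10).

(⇐) Conversely, if s ≡ 7 (mod 9) and s ≡ 6 (mod 10), then by the Chinese remainder theorem s ≡ 16 (mod 90). This is exactly s ≡ 16 (mod 90).

Both directions hold; the statement is true.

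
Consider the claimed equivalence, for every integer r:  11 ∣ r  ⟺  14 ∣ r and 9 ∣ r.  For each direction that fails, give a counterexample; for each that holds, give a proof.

(⟹) This fails: take r = 11. Certainly 11 ∣ 11, but 14 ∤ 11.

(⟸) This fails: take r = 126. Both 14 ∣ 126 and 9 ∣ 126, yet 126 is not a multiple of 11 (since 126 = 11·11 + 5), so 11 ∤ 126.

(⇒) fails and (⇐) fails.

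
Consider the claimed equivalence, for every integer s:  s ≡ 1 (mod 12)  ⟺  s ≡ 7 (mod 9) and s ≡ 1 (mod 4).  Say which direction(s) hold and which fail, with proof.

(⟸) If s ≡ 7 (mod 9) and s ≡ 1 (mod 4), then by the Chinese remainder theorem s ≡ 25 (mod 36). Since 25 ≡ 1 (mod 12) and 12 ∣ 36, we get s ≡ 1 (mod 12).

(⟹) This fails: s = 1 gives 1 ≡ 1 (mod 12) but 1 ≡ 1 (mod 9), so the conjunction on the right does not hold.

(⇒) fails; (⇐) holds.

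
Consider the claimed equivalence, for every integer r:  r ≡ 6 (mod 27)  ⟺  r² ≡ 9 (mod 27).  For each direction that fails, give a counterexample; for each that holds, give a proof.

Only the forward implication holds.

(⇒) Suppose r ≡ 6 (mod 27). Write r = 27j + 6. Then (27j + 6)² = 729j² + 324j + 36 = 27(27j² + 12j + 1) + 9, so r² ≡ 9 (mod 27).

(⇐) This fails: take r = 3. Then 3² = 9 ≡ 9 (mod 27), yet 3 ≡ 3 (mod 27), not 6.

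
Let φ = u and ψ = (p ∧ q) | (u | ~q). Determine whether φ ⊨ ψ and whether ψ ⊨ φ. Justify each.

Forward direction. Assume the antecedent. If q is true, the antecedent forces (q = T, p = F, u = T) or (q = T, p = T, u = T), and (p ∧ q) | (u | ~q) holds there. If q is false, (p ∧ q) | (u | ~q) reduces to true regardless of the other variables. Either way (p ∧ q) | (u | ~q) holds.

Converse. This fails. Under q = F, p = F, u = F, the left side is false but the right side is true.

The forward direction holds; the converse fails.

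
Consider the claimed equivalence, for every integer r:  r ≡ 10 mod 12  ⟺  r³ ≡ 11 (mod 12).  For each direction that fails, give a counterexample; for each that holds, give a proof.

Forward direction. This fails: take r = 10. Then 10 ≡ 10 (mod 12), but 10³ = 1000 ≡ 4 (mod 12), not 11.

Converse. This fails: take r = 11. Then 11³ = 1331 ≡ 11 (mod 12), yet 11 ≡ 11 (mod 12), not 10.

Neither implication holds.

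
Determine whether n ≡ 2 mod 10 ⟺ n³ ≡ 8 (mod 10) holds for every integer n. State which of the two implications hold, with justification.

(⇒) Suppose n ≡ 2 mod 10. Write n = 10j + 2. Then (10j + 2)³ = 1000j³ + 600j² + 120j + 8 = 10(100j³ + 60j² + 12j) + 8, so n³ ≡ 8 (mod 10).

(⇐) Conversely, suppose n³ ≡ 8 (mod 10). The only residue r in {0, …, 9} with r³ ≡ 8 (mod 10) is r = 2, so n ≡ 2 (mod 10).

The biconditional holds.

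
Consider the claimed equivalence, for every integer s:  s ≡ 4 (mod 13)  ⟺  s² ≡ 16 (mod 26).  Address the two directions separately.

[⇒] This fails: take s = 17. Then 17 ≡ 4 (mod 13), but 17² = 289 ≡ 3 (mod 26), not 16.

[⇐] This fails: take s = 22. Then 22² = 484 ≡ 16 (mod 26), yet 22 ≡ 9 (mod 13), not 4.

Neither direction holds.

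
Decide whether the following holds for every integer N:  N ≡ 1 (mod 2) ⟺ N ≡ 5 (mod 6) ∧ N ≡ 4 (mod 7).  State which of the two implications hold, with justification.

(⇒) fails; (⇐) holds.

(⟹) This fails: N = 1 gives 1 ≡ 1 (mod 2) but 1 ≡ 1 (mod 6), so the conjunction on the right does not hold.

(⟸) Conversely, if N ≡ 5 (mod 6) and N ≡ 4 (mod 7), then by the Chinese remainder theorem N ≡ 11 (mod 42). Since 11 ≡ 1 (mod 2) and 2 ∣ 42, we get N ≡ 1 (mod 2).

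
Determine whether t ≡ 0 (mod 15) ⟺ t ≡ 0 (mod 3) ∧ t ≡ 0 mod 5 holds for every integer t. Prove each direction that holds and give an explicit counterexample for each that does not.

Equivalent; both directions hold.

(⇐) If t ≡ 0 (mod 3) and t ≡ 0 (mod 5), then by the Chinese remainder theorem t ≡ 0 (mod 15). This is exactly t ≡ 0 (mod 15).

(⇒) Suppose t ≡ 0 (mod 15); write t = 15j + 0. Since 3 ∣ 15, reducing mod 3 gives t ≡ 0 (mod 3); since 5 ∣ 15, reducing mod 5 gives t ≡ 0 (mod 5).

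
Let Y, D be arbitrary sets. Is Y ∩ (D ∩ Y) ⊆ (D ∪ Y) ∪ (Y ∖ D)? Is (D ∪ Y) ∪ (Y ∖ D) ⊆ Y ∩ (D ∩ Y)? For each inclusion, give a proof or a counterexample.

(⟸) This inclusion fails. Take Y = {1}, D = ∅; then 1 ∈ (D ∪ Y) ∪ (Y ∖ D) but 1 ∉ Y ∩ (D ∩ Y).

(⟹) Let x ∈ Y ∩ (D ∩ Y). Then x ∈ Y ∩ D, from which x ∈ (D ∪ Y) ∪ (Y ∖ D).

Only the forward inclusion holds.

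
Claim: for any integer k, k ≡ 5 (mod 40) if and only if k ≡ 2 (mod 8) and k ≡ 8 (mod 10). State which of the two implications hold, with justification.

Forward direction. This fails: k = 5 gives 5 ≡ 5 (mod 40) but 5 ≡ 5 (mod 8), so the conjunction on the right does not hold.

Converse. This fails: k = 18 satisfies both congruences on the right (18 ≡ 2 mod 8 and 18 ≡ 8 mod 10) yet 18 ≡ 18 (mod 40), not 5.

Neither implication holds.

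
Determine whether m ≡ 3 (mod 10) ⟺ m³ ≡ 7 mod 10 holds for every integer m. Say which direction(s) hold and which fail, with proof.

Equivalent; both directions hold.

(⟸) Suppose m³ ≡ 7 (mod 10). The only residue r in {0, …, 9} with r³ ≡ 7 (mod 10) is r = 3, so m ≡ 3 (mod 10).

(⟹) Suppose m ≡ 3 (mod 10). Write m = 10j + 3. Then (10j + 3)³ = 1000j³ + 900j² + 270j + 27 = 10(100j³ + 90j² + 27j + 2) + 7, so m³ ≡ 7 (mod 10).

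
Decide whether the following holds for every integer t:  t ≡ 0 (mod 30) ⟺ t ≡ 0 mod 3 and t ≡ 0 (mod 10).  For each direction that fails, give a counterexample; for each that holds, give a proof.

(⟹) Suppose t ≡ 0 (mod 30); write t = 30j + 0. Since 3 ∣ 30, reducing mod 3 gives t ≡ 0 (mod 3); since 10 ∣ 30, reducing mod 10 gives t ≡ 0 (mod 10).

(⟸) Conversely, if t ≡ 0 (mod 3) and t ≡ 0 (mod 10), then by the Chinese remainder theorem t ≡ 0 (mod 30). This is exactly t ≡ 0 (mod 30).

Equivalent; both directions hold.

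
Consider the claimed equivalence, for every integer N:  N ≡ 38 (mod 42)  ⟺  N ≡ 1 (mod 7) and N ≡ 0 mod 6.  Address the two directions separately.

(⟹) This fails: N = 38 gives 38 ≡ 38 (mod 42) but 38 ≡ 3 (mod 7), so the conjunction on the right does not hold.

(⟸) This fails: N = 36 satisfies both congruences on the right (36 ≡ 1 mod 7 and 36 ≡ 0 mod 6) yet 36 ≡ 36 (mod 42), not 38.

Both directions fail.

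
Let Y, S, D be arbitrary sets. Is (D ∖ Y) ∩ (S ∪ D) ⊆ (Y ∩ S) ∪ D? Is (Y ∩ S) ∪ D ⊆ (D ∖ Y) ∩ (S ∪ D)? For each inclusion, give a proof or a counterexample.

(⟹) Let x ∈ (D ∖ Y) ∩ (S ∪ D). Then either x ∈ D and x ∉ Y, S; or x ∈ S ∩ D and x ∉ Y. In each case x ∈ (Y ∩ S) ∪ D, so (D ∖ Y) ∩ (S ∪ D) ⊆ (Y ∩ S) ∪ D.

(⟸) This inclusion fails. Take Y = {1}, S = {1}, D = ∅; then 1 ∈ (Y ∩ S) ∪ D but 1 ∉ (D ∖ Y) ∩ (S ∪ D).

(⊆) holds; (⊇) fails.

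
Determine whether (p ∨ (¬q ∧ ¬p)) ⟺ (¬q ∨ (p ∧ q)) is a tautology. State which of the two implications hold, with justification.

(←) Assume the antecedent. If q is true, the antecedent forces (q = T, p = T), and p ∨ (¬q ∧ ¬p) holds there. If q is false, p ∨ (¬q ∧ ¬p) reduces to true regardless of the other variables. Either way p ∨ (¬q ∧ ¬p) holds.

(→) Assume the antecedent. If q is true, the antecedent forces (q = T, p = T), and ¬q ∨ (p ∧ q) holds there. If q is false, ¬q ∨ (p ∧ q) reduces to true regardless of the other variables. Either way ¬q ∨ (p ∧ q) holds.

The biconditional holds.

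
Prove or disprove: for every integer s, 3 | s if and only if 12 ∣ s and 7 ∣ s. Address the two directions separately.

Only the reverse direction holds.

(←) Suppose 12 ∣ s and 7 ∣ s. Any common multiple of 12 and 7 is a multiple of their lcm; here gcd(12, 7) = 1, so lcm(12, 7) = 12·7 = 84, so 84 ∣ s. Since 3 ∣ 84, it follows that 3 ∣ s.

(→) This fails: take s = 3. Certainly 3 ∣ 3, but 12 ∤ 3.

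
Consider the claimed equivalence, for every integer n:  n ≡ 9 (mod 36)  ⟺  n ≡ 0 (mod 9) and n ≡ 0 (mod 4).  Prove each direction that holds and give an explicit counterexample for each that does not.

Neither implication holds.

[⇒] This fails: n = 9 gives 9 ≡ 9 (mod 36) but 9 ≡ 1 (mod 4), so the conjunction on the right does not hold.

[⇐] This fails: n = 0 satisfies both congruences on the right (0 ≡ 0 mod 9 and 0 ≡ 0 mod 4) yet 0 ≡ 0 (mod 36), not 9.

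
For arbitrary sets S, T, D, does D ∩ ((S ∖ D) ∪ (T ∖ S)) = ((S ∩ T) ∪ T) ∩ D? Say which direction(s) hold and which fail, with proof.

Reverse inclusion. This inclusion fails. Take S = {1}, T = {1}, D = {1}; then 1 ∈ ((S ∩ T) ∪ T) ∩ D but 1 ∉ D ∩ ((S ∖ D) ∪ (T ∖ S)).

Forward inclusion. Let x ∈ D ∩ ((S ∖ D) ∪ (T ∖ S)). Then x ∈ T ∩ D and x ∉ S, from which x ∈ ((S ∩ T) ∪ T) ∩ D.

(⊆) holds; (⊇) fails.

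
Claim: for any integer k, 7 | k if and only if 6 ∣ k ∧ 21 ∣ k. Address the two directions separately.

Only the reverse direction holds.

(→) This fails: take k = 7. Certainly 7 ∣ 7, but 6 ∤ 7.

(←) Suppose 6 ∣ k and 21 ∣ k. Any common multiple of 6 and 21 is a multiple of their lcm; here lcm(6, 21) = 6·21/gcd(6, 21) = 126/3 = 42, so 42 ∣ k. Since 7 ∣ 42, it follows that 7 ∣ k.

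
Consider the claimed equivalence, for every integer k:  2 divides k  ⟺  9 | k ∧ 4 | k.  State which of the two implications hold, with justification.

(→) This fails: take k = 2. Certainly 2 ∣ 2, but 9 ∤ 2.

(←) Suppose 9 ∣ k and 4 ∣ k. Any common multiple of 9 and 4 is a multiple of their lcm; here gcd(9, 4) = 1, so lcm(9, 4) = 9·4 = 36, so 36 ∣ k. Since 2 ∣ 36, it follows that 2 ∣ k.

Only the converse holds.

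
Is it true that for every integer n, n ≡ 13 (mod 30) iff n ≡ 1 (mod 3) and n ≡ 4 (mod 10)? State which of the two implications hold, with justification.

[⇒] This fails: n = 13 gives 13 ≡ 13 (mod 30) but 13 ≡ 3 (mod 10), so the conjunction on the right does not hold.

[⇐] This fails: n = 4 satisfies both congruences on the right (4 ≡ 1 mod 3 and 4 ≡ 4 mod 10) yet 4 ≡ 4 (mod 30), not 13.

(⇒) fails and (⇐) fails.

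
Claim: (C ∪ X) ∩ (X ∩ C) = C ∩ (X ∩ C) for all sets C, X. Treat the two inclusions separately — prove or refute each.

Forward inclusion. Let x ∈ (C ∪ X) ∩ (X ∩ C). Then x ∈ C ∩ X, from which x ∈ C ∩ (X ∩ C).

Reverse inclusion. Let x ∈ C ∩ (X ∩ C). Then x ∈ C ∩ X, from which x ∈ (C ∪ X) ∩ (X ∩ C).

The two sets are equal.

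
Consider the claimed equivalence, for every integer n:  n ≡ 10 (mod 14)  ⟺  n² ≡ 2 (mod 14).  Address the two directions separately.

The forward direction holds; the converse fails.

(⟹) Suppose n ≡ 10 (mod 14). Write n = 14j + 10. Then (14j + 10)² = 196j² + 280j + 100 = 14(14j² + 20j + 7) + 2, so n² ≡ 2 (mod 14).

(⟸) This fails: take n = 4. Then 4² = 16 ≡ 2 (mod 14), yet 4 ≡ 4 (mod 14), not 10.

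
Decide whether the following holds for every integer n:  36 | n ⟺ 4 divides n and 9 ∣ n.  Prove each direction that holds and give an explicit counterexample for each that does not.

Both implications hold.

Forward direction. If 36 ∣ n, write n = 36q. Since 36 = 9·4, n = 4·(9q), so 4 ∣ n; and since 36 = 4·9, n = 9·(4q), so 9 ∣ n.

Converse. Suppose 4 ∣ n and 9 ∣ n. Any common multiple of 4 and 9 is a multiple of their lcm; here gcd(4, 9) = 1, so lcm(4, 9) = 4·9 = 36, so 36 ∣ n.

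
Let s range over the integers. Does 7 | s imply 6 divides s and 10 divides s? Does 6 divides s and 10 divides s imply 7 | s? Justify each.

Neither implication holds.

Forward direction. This fails: take s = 7. Certainly 7 ∣ 7, but 6 ∤ 7.

Converse. This fails: take s = 30. Both 6 ∣ 30 and 10 ∣ 30, yet 30 is not a multiple of 7 (since 30 = 4·7 + 2), so 7 ∤ 30.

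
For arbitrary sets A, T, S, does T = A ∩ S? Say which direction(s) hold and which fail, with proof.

(⟹) This inclusion fails. Take A = ∅, T = {1}, S = ∅; then 1 ∈ T but 1 ∉ A ∩ S.

(⟸) This inclusion fails. Take A = {1}, T = ∅, S = {1}; then 1 ∈ A ∩ S but 1 ∉ T.

Neither inclusion holds.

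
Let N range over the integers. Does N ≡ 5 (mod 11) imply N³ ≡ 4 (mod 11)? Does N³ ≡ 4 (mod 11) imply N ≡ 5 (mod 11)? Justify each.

(⟹) Suppose N ≡ 5 (mod 11). Write N = 11j + 5. Then (11j + 5)³ = 1331j³ + 1815j² + 825j + 125 = 11(121j³ + 165j² + 75j + 11) + 4, so N³ ≡ 4 (mod 11).

(⟸) Conversely, suppose N³ ≡ 4 (mod 11). The only residue r in {0, …, 10} with r³ ≡ 4 (mod 11) is r = 5, so N ≡ 5 (mod 11).

Equivalent; both directions hold.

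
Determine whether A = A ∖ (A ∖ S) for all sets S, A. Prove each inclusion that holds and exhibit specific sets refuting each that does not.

Reverse inclusion. Let x ∈ A ∖ (A ∖ S). Then x ∈ S ∩ A, from which x ∈ A.

Forward inclusion. This inclusion fails. Take S = ∅, A = {1}; then 1 ∈ A but 1 ∉ A ∖ (A ∖ S).

Only the reverse inclusion holds.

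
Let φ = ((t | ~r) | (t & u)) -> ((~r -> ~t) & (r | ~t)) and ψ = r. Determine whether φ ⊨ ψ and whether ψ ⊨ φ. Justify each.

(⟸) Assume the antecedent. If u is true, the antecedent forces (u = T, t = F, r = T) or (u = T, t = T, r = T), and the consequent holds there. If u is false, the antecedent forces (u = F, t = F, r = T) or (u = F, t = T, r = T), and the consequent holds there. Either way the consequent holds.

(⟹) This fails. Under u = F, t = F, r = F, the left side is true but the right side is false.

Only the reverse direction holds.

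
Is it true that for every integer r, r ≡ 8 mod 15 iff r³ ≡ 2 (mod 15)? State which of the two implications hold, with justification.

(⟹) Suppose r ≡ 8 mod 15. Write r = 15j + 8. Then (15j + 8)³ = 3375j³ + 5400j² + 2880j + 512 = 15(225j³ + 360j² + 192j + 34) + 2, so r³ ≡ 2 (mod 15).

(⟸) Conversely, suppose r³ ≡ 2 (mod 15). The only residue r in {0, …, 14} with r³ ≡ 2 (mod 15) is r = 8, so r ≡ 8 (mod 15).

Equivalent; both directions hold.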